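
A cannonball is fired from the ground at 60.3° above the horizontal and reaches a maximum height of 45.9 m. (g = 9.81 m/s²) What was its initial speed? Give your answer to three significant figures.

34.5 m/s

At maximum height v_y = 0, so (v₀ sin θ)² = 2 g H.
v₀ sin 60.3° = √(2 × 9.81 × 45.9) = 30.01 m/s.
v₀ = 30.01 / sin 60.3° = 30.01 / 0.8686 = 34.5 m/s.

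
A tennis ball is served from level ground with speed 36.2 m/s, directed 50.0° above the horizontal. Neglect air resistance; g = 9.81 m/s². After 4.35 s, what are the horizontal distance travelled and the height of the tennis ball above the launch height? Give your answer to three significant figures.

x = 101 m, y = 27.8 m

v_x = 36.2 cos 50.0° = 23.27 m/s; v_y0 = 36.2 sin 50.0° = 27.73 m/s.
x = v_x t = 23.27 × 4.35 = 101 m.
y = v_y0 t − ½ g t² = 27.73×4.35 − 4.905×4.35² = 27.8 m.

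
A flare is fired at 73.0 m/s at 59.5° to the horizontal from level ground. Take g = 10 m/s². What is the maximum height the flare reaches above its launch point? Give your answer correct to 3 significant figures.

Vertical component of launch velocity: v_y = 73.0 sin 59.5° = 62.90 m/s.
At the highest point the vertical velocity is zero, so v_y² = 2 g h_max.
h_max = (62.90)² / (2 × 10) = 3956 / 20.00 = 198 m.

198 m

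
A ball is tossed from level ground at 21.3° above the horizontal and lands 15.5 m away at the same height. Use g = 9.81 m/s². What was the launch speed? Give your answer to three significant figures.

On level ground, R = v₀² sin(2θ) / g, so v₀ = √(R g / sin 2θ).
sin(2 × 21.3°) = 0.6769.
v₀ = √(15.5 × 9.81 / 0.6769) = √224.6 = 15.0 m/s.

15.0 m/s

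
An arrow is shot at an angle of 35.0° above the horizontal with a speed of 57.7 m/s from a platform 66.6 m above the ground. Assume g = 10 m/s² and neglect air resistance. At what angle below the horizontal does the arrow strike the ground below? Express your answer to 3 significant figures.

v_x = 57.7 cos 35.0° = 47.27 m/s.
At impact |v_y| = √(v_y0² + 2 g h) = √(33.10² + 2×10×66.6) = 49.27 m/s.
Angle below horizontal = arctan(|v_y| / v_x) = arctan(49.27 / 47.27) = 46.2°.

46.2°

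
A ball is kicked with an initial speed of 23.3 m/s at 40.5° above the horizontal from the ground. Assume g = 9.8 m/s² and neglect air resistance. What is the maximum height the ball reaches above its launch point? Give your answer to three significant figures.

Vertical component of launch velocity: v_y = 23.3 sin 40.5° = 15.13 m/s.
At the highest point the vertical velocity is zero, so v_y² = 2 g h_max.
h_max = (15.13)² / (2 × 9.8) = 228.9 / 19.60 = 11.7 m.

11.7 m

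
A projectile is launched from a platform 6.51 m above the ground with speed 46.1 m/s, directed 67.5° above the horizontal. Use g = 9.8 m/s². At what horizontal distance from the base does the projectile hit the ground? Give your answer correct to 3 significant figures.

Components: v_x = 46.1 cos 67.5° = 17.64 m/s, v_y = 46.1 sin 67.5° = 42.59 m/s.
Vertical: 0 = 6.51 + 42.59 t − ½(9.8) t² ⇒ 4.900 t² − 42.59 t − 6.51 = 0.
t = [42.59 + √(1814 + 127.6)] / 9.800 = 8.842 s.
Horizontal: R = v_x · t = 17.64 × 8.842 = 156 m.

156 m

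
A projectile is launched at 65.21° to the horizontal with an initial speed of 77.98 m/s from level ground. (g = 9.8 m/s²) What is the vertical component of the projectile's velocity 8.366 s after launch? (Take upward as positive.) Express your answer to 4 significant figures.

-11.19 m/s

Initial vertical component: v_y0 = 77.98 sin 65.21° = 70.794 m/s.
v_y(t) = v_y0 − g t = 70.794 − 9.8 × 8.366 = -11.19 m/s.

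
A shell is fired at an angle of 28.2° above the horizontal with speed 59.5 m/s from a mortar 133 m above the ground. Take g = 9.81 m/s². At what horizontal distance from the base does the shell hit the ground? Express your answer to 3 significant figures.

462 m

Components: v_x = 59.5 cos 28.2° = 52.44 m/s, v_y = 59.5 sin 28.2° = 28.12 m/s.
Vertical: 0 = 133 + 28.12 t − ½(9.81) t² ⇒ 4.905 t² − 28.12 t − 133 = 0.
t = [28.12 + √(790.7 + 2609)] / 9.810 = 8.810 s.
Horizontal: R = v_x · t = 52.44 × 8.810 = 462 m.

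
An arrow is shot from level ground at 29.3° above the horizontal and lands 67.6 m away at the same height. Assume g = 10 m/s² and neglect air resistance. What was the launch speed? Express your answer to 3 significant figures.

28.1 m/s

On level ground, R = v₀² sin(2θ) / g, so v₀ = √(R g / sin 2θ).
sin(2 × 29.3°) = 0.8536.
v₀ = √(67.6 × 10 / 0.8536) = √791.9 = 28.1 m/s.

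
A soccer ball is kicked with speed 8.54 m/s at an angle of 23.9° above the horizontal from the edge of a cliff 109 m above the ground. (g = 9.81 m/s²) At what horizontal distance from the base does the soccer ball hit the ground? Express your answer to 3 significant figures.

Components: v_x = 8.54 cos 23.9° = 7.808 m/s, v_y = 8.54 sin 23.9° = 3.460 m/s.
Vertical: 0 = 109 + 3.460 t − ½(9.81) t² ⇒ 4.905 t² − 3.460 t − 109 = 0.
t = [3.460 + √(11.97 + 2139)] / 9.810 = 5.080 s.
Horizontal: R = v_x · t = 7.808 × 5.080 = 39.7 m.

39.7 m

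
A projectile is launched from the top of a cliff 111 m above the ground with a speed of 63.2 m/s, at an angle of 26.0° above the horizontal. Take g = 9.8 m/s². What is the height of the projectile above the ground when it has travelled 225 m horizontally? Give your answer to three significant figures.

144 m

v_x = 63.2 cos 26.0° = 56.80 m/s, v_y0 = 63.2 sin 26.0° = 27.71 m/s.
Time to reach x = 225 m: t = x / v_x = 225 / 56.80 = 3.961 s.
y = 111 + v_y0 t − ½ g t² = 111 + 27.71×3.961 − 4.900×3.961² = 144 m.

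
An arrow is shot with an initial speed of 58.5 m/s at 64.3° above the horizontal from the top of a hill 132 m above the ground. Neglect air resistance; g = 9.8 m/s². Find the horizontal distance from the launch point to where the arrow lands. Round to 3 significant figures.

Components: v_x = 58.5 cos 64.3° = 25.37 m/s, v_y = 58.5 sin 64.3° = 52.71 m/s.
Vertical: 0 = 132 + 52.71 t − ½(9.8) t² ⇒ 4.900 t² − 52.71 t − 132 = 0.
t = [52.71 + √(2778 + 2587)] / 9.800 = 12.85 s.
Horizontal: R = v_x · t = 25.37 × 12.85 = 326 m.

326 m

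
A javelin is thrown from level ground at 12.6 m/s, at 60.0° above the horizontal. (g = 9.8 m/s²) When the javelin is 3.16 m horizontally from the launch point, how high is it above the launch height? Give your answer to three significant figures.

v_x = 12.6 cos 60.0° = 6.300 m/s, v_y0 = 12.6 sin 60.0° = 10.91 m/s.
Time to reach x = 3.16 m: t = x / v_x = 3.16 / 6.300 = 0.5016 s.
y = v_y0 t − ½ g t² = 10.91×0.5016 − 4.900×0.5016² = 4.24 m.

4.24 m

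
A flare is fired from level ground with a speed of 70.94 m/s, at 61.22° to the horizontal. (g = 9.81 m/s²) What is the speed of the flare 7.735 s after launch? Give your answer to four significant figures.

v_x = 70.94 cos 61.22° = 34.154 m/s (constant).
v_y(t) = 70.94 sin 61.22° − g t = 62.177 − 9.81 × 7.735 = -13.703 m/s.
Speed = √(v_x² + v_y²) = √(1166.5 + 187.77) = 36.80 m/s.

36.80 m/s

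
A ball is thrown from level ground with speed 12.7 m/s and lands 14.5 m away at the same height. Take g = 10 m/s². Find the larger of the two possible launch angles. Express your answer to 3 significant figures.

58.0°

Level-ground range: R = v₀² sin(2θ)/g ⇒ sin 2θ = R g / v₀² = 14.5×10/12.7² = 0.8990.
2θ = arcsin(0.8990) = 64.03° or 180° − 64.03° = 115.97°.
So θ = 32.0° or θ = 58.0°.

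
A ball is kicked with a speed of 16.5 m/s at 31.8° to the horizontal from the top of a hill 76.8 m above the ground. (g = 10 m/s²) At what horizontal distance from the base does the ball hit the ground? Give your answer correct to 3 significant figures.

68.5 m

Components: v_x = 16.5 cos 31.8° = 14.02 m/s, v_y = 16.5 sin 31.8° = 8.695 m/s.
Vertical: 0 = 76.8 + 8.695 t − ½(10) t² ⇒ 5.000 t² − 8.695 t − 76.8 = 0.
t = [8.695 + √(75.60 + 1536)] / 10.00 = 4.884 s.
Horizontal: R = v_x · t = 14.02 × 4.884 = 68.5 m.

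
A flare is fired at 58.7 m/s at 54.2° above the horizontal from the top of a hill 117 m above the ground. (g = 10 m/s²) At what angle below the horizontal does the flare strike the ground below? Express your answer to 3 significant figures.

v_x = 58.7 cos 54.2° = 34.34 m/s.
At impact |v_y| = √(v_y0² + 2 g h) = √(47.61² + 2×10×117) = 67.87 m/s.
Angle below horizontal = arctan(|v_y| / v_x) = arctan(67.87 / 34.34) = 63.2°.

63.2°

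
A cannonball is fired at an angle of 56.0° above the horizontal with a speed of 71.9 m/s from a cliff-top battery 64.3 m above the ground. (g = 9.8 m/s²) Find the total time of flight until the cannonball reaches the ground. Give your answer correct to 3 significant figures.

Vertical component: v_y = 71.9 sin 56.0° = 59.61 m/s.
Taking up as positive with launch at y = 64.3 m, landing at y = 0: 0 = 64.3 + 59.61 t − ½(9.8) t².
Solving 4.900 t² − 59.61 t − 64.3 = 0 gives t = [59.61 + √(59.61² + 4·4.900·64.3)] / 9.800 = 13.2 s.

13.2 s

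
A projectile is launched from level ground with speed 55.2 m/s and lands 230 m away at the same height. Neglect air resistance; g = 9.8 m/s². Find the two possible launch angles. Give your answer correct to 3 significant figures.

Level-ground range: R = v₀² sin(2θ)/g ⇒ sin 2θ = R g / v₀² = 230×9.8/55.2² = 0.7397.
2θ = arcsin(0.7397) = 47.71° or 180° − 47.71° = 132.29°.
So θ = 23.9° or θ = 66.1°.

23.9° and 66.1°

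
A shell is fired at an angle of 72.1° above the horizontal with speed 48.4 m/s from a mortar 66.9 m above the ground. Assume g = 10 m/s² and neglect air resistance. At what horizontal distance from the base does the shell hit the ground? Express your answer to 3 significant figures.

156 m

Components: v_x = 48.4 cos 72.1° = 14.88 m/s, v_y = 48.4 sin 72.1° = 46.06 m/s.
Vertical: 0 = 66.9 + 46.06 t − ½(10) t² ⇒ 5.000 t² − 46.06 t − 66.9 = 0.
t = [46.06 + √(2122 + 1338)] / 10.00 = 10.49 s.
Horizontal: R = v_x · t = 14.88 × 10.49 = 156 m.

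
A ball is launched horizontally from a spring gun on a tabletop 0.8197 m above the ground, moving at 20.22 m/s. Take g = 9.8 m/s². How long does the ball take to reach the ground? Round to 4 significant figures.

The horizontal speed doesn't affect the fall. With v_y0 = 0, h = ½ g t².
t = √(2 × 0.8197 / 9.8) = √0.16729 = 0.4090 s.

0.4090 s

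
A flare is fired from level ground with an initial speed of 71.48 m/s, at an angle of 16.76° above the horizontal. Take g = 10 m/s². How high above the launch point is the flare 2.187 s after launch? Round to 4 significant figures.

v_y0 = 71.48 sin 16.76° = 20.612 m/s.
y(t) = v_y0 t − ½ g t² = 20.612×2.187 − 5.000×2.187² = 21.16 m.

21.16 m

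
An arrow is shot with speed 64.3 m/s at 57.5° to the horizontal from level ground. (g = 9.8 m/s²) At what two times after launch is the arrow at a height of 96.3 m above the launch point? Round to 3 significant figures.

v_y0 = 64.3 sin 57.5° = 54.23 m/s.
Set y = v_y0 t − ½ g t² = 96.3: 4.900 t² − 54.23 t + 96.3 = 0.
t = [54.23 ± √(2941 − 1887)] / 9.8 = (54.23 ± 32.47) / 9.8, giving t = 2.22 s or t = 8.85 s.
So the arrow is at 96.3 m at t = 2.22 s (rising) and t = 8.85 s (falling).

2.22 s and 8.85 s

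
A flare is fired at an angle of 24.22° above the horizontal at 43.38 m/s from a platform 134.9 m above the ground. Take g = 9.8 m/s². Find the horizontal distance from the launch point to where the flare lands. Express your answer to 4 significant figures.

291.5 m

Components: v_x = 43.38 cos 24.22° = 39.562 m/s, v_y = 43.38 sin 24.22° = 17.796 m/s.
Vertical: 0 = 134.9 + 17.796 t − ½(9.8) t² ⇒ 4.900 t² − 17.796 t − 134.9 = 0.
t = [17.796 + √(316.70 + 2644.0)] / 9.800 = 7.3682 s.
Horizontal: R = v_x · t = 39.562 × 7.3682 = 291.5 m.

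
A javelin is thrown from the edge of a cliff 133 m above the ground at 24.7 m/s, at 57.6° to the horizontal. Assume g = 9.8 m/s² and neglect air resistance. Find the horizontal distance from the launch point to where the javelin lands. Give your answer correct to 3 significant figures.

103 m

Components: v_x = 24.7 cos 57.6° = 13.23 m/s, v_y = 24.7 sin 57.6° = 20.85 m/s.
Vertical: 0 = 133 + 20.85 t − ½(9.8) t² ⇒ 4.900 t² − 20.85 t − 133 = 0.
t = [20.85 + √(434.7 + 2607)] / 9.800 = 7.755 s.
Horizontal: R = v_x · t = 13.23 × 7.755 = 103 m.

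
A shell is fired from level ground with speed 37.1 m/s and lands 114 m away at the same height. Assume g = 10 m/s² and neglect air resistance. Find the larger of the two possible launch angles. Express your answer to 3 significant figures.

Level-ground range: R = v₀² sin(2θ)/g ⇒ sin 2θ = R g / v₀² = 114×10/37.1² = 0.8282.
2θ = arcsin(0.8282) = 55.91° or 180° − 55.91° = 124.09°.
So θ = 28.0° or θ = 62.0°.

62.0°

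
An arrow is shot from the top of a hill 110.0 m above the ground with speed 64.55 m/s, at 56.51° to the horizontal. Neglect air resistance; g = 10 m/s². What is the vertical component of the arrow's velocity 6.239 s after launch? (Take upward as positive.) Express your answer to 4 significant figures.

-8.556 m/s

Initial vertical component: v_y0 = 64.55 sin 56.51° = 53.834 m/s.
v_y(t) = v_y0 − g t = 53.834 − 10 × 6.239 = -8.556 m/s.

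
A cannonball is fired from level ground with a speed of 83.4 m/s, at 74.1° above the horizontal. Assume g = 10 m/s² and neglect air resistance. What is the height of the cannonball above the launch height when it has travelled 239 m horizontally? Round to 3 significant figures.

292 m

v_x = 83.4 cos 74.1° = 22.85 m/s, v_y0 = 83.4 sin 74.1° = 80.21 m/s.
Time to reach x = 239 m: t = x / v_x = 239 / 22.85 = 10.46 s.
y = v_y0 t − ½ g t² = 80.21×10.46 − 5.000×10.46² = 292 m.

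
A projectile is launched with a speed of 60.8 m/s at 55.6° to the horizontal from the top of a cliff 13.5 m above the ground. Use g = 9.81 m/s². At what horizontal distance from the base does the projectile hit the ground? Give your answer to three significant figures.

360 m

Components: v_x = 60.8 cos 55.6° = 34.35 m/s, v_y = 60.8 sin 55.6° = 50.17 m/s.
Vertical: 0 = 13.5 + 50.17 t − ½(9.81) t² ⇒ 4.905 t² − 50.17 t − 13.5 = 0.
t = [50.17 + √(2517 + 264.9)] / 9.810 = 10.49 s.
Horizontal: R = v_x · t = 34.35 × 10.49 = 360 m.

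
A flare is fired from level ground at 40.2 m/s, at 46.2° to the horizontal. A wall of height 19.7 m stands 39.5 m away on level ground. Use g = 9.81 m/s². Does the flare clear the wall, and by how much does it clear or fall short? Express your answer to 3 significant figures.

Yes — it clears the wall by 11.6 m.

v_x = 40.2 cos 46.2° = 27.82 m/s; v_y0 = 40.2 sin 46.2° = 29.01 m/s.
Time to reach the wall: t = 39.5 / 27.82 = 1.420 s.
Height at that point: y = 29.01×1.420 − 4.905×1.420² = 31.30 m.
That is 31.30 − 19.7 = 11.6 m above the top of the wall, so the flare clears it.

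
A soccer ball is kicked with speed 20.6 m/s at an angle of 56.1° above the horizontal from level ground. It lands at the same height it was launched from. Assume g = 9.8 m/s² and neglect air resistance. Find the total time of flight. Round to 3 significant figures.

3.49 s

Vertical component: v_y = 20.6 sin 56.1° = 17.10 m/s.
For a projectile landing at launch height, time of flight is t = 2 v_y / g = 2 × 17.10 / 9.8 = 3.49 s.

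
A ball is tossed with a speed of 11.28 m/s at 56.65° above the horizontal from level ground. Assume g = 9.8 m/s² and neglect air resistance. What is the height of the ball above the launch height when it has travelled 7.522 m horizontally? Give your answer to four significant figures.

4.220 m

v_x = 11.28 cos 56.65° = 6.2012 m/s, v_y0 = 11.28 sin 56.65° = 9.4225 m/s.
Time to reach x = 7.522 m: t = x / v_x = 7.522 / 6.2012 = 1.2130 s.
y = v_y0 t − ½ g t² = 9.4225×1.2130 − 4.900×1.2130² = 4.220 m.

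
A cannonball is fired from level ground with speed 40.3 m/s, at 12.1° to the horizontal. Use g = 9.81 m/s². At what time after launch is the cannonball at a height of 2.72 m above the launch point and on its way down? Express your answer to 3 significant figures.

v_y0 = 40.3 sin 12.1° = 8.448 m/s.
Set y = v_y0 t − ½ g t² = 2.72: 4.905 t² − 8.448 t + 2.72 = 0.
t = [8.448 ± √(71.37 − 53.37)] / 9.81 = (8.448 ± 4.243) / 9.81, giving t = 0.429 s or t = 1.29 s.
On the way down corresponds to the larger root: t = 1.29 s.

1.29 s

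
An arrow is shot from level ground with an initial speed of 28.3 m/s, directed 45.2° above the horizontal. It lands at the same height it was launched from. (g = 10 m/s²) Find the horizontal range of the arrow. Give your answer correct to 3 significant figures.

For level ground, R = v₀² sin(2θ) / g.
sin(2 × 45.2°) = sin 90.40° = 1.0000.
R = (28.3)² × 1.0000 / 10 = 80.1 m.

80.1 m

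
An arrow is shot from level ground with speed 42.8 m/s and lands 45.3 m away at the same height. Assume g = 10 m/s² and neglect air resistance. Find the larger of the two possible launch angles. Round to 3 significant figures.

82.8°

Level-ground range: R = v₀² sin(2θ)/g ⇒ sin 2θ = R g / v₀² = 45.3×10/42.8² = 0.2473.
2θ = arcsin(0.2473) = 14.32° or 180° − 14.32° = 165.68°.
So θ = 7.16° or θ = 82.8°.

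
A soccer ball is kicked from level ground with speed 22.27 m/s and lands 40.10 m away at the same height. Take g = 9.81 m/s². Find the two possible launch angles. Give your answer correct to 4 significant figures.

Level-ground range: R = v₀² sin(2θ)/g ⇒ sin 2θ = R g / v₀² = 40.10×9.81/22.27² = 0.7932.
2θ = arcsin(0.7932) = 52.486° or 180° − 52.486° = 127.514°.
So θ = 26.24° or θ = 63.76°.

26.24° and 63.76°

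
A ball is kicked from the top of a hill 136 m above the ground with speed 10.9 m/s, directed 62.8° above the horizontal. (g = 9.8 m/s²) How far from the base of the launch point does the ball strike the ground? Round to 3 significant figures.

Components: v_x = 10.9 cos 62.8° = 4.982 m/s, v_y = 10.9 sin 62.8° = 9.695 m/s.
Vertical: 0 = 136 + 9.695 t − ½(9.8) t² ⇒ 4.900 t² − 9.695 t − 136 = 0.
t = [9.695 + √(93.99 + 2666)] / 9.800 = 6.350 s.
Horizontal: R = v_x · t = 4.982 × 6.350 = 31.6 m.

31.6 m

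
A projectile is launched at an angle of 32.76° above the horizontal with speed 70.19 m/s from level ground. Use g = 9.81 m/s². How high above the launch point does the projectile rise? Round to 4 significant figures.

73.53 m

Vertical component of launch velocity: v_y = 70.19 sin 32.76° = 37.981 m/s.
At the highest point the vertical velocity is zero, so v_y² = 2 g h_max.
h_max = (37.981)² / (2 × 9.81) = 1442.6 / 19.62 = 73.53 m.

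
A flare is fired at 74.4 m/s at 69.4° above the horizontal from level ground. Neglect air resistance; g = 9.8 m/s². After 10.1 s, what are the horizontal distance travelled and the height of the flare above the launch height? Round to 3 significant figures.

v_x = 74.4 cos 69.4° = 26.18 m/s; v_y0 = 74.4 sin 69.4° = 69.64 m/s.
x = v_x t = 26.18 × 10.1 = 264 m.
y = v_y0 t − ½ g t² = 69.64×10.1 − 4.900×10.1² = 204 m.

x = 264 m, y = 204 m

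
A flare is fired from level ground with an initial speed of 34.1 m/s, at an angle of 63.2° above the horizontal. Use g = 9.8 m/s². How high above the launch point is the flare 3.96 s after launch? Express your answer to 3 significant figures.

43.7 m

v_y0 = 34.1 sin 63.2° = 30.44 m/s.
y(t) = v_y0 t − ½ g t² = 30.44×3.96 − 4.900×3.96² = 43.7 m.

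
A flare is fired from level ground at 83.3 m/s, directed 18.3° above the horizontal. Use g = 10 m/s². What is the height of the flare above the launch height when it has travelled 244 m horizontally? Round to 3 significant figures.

33.1 m

v_x = 83.3 cos 18.3° = 79.09 m/s, v_y0 = 83.3 sin 18.3° = 26.16 m/s.
Time to reach x = 244 m: t = x / v_x = 244 / 79.09 = 3.085 s.
y = v_y0 t − ½ g t² = 26.16×3.085 − 5.000×3.085² = 33.1 m.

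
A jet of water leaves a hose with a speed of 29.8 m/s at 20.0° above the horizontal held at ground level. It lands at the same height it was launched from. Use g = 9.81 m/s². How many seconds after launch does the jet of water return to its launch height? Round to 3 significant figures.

Vertical component: v_y = 29.8 sin 20.0° = 10.19 m/s.
For a projectile landing at launch height, time of flight is t = 2 v_y / g = 2 × 10.19 / 9.81 = 2.08 s.

2.08 s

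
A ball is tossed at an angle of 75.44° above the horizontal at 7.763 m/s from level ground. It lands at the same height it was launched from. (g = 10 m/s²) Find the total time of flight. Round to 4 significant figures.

1.503 s

Vertical component: v_y = 7.763 sin 75.44° = 7.5137 m/s.
For a projectile landing at launch height, time of flight is t = 2 v_y / g = 2 × 7.5137 / 10 = 1.503 s.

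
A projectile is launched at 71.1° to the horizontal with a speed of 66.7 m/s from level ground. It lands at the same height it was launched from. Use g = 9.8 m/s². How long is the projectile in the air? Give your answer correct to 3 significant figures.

Vertical component: v_y = 66.7 sin 71.1° = 63.10 m/s.
For a projectile landing at launch height, time of flight is t = 2 v_y / g = 2 × 63.10 / 9.8 = 12.9 s.

12.9 s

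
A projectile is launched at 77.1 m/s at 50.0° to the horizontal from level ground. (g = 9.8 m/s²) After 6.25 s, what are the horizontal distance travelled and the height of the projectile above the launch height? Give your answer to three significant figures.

v_x = 77.1 cos 50.0° = 49.56 m/s; v_y0 = 77.1 sin 50.0° = 59.06 m/s.
x = v_x t = 49.56 × 6.25 = 310 m.
y = v_y0 t − ½ g t² = 59.06×6.25 − 4.900×6.25² = 178 m.

x = 310 m, y = 178 m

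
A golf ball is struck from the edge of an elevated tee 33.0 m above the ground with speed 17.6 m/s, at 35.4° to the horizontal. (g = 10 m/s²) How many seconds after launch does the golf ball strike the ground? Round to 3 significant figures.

Vertical component: v_y = 17.6 sin 35.4° = 10.20 m/s.
Taking up as positive with launch at y = 33.0 m, landing at y = 0: 0 = 33.0 + 10.20 t − ½(10) t².
Solving 5.000 t² − 10.20 t − 33.0 = 0 gives t = [10.20 + √(10.20² + 4·5.000·33.0)] / 10.00 = 3.78 s.

3.78 s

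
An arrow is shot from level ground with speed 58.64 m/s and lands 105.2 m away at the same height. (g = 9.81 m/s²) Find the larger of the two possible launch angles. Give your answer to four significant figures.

Level-ground range: R = v₀² sin(2θ)/g ⇒ sin 2θ = R g / v₀² = 105.2×9.81/58.64² = 0.3001.
2θ = arcsin(0.3001) = 17.464° or 180° − 17.464° = 162.536°.
So θ = 8.732° or θ = 81.27°.

81.27°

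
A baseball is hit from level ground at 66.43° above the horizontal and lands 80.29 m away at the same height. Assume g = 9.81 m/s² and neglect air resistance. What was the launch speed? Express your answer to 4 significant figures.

On level ground, R = v₀² sin(2θ) / g, so v₀ = √(R g / sin 2θ).
sin(2 × 66.43°) = 0.7330.
v₀ = √(80.29 × 9.81 / 0.7330) = √1074.5 = 32.78 m/s.

32.78 m/s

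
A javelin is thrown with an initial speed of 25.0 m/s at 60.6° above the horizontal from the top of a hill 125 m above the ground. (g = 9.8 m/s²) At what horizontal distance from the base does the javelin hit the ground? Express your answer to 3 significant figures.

95.0 m

Components: v_x = 25.0 cos 60.6° = 12.27 m/s, v_y = 25.0 sin 60.6° = 21.78 m/s.
Vertical: 0 = 125 + 21.78 t − ½(9.8) t² ⇒ 4.900 t² − 21.78 t − 125 = 0.
t = [21.78 + √(474.4 + 2450)] / 9.800 = 7.741 s.
Horizontal: R = v_x · t = 12.27 × 7.741 = 95.0 m.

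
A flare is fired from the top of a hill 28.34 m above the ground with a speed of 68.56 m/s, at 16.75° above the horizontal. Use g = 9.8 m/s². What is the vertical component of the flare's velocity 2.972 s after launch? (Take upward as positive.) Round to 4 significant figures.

Initial vertical component: v_y0 = 68.56 sin 16.75° = 19.759 m/s.
v_y(t) = v_y0 − g t = 19.759 − 9.8 × 2.972 = -9.367 m/s.

-9.367 m/s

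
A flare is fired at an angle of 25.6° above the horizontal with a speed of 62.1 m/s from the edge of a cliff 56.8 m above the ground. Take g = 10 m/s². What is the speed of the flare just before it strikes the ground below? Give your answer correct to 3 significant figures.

70.7 m/s

v_x = 62.1 cos 25.6° = 56.00 m/s is unchanged throughout.
For the vertical component, v_y² = v_y0² + 2 g h = (26.83)² + 2×10×56.8 = 1856, so |v_y| = 43.08 m/s.
Impact speed = √(v_x² + v_y²) = √(3136 + 1856) = 70.7 m/s.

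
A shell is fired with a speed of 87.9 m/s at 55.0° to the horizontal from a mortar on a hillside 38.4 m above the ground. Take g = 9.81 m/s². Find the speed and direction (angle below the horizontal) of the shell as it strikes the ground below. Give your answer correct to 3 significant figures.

v_x = 87.9 cos 55.0° = 50.42 m/s (constant).
|v_y| at impact = √((72.00)² + 2×9.81×38.4) = 77.05 m/s.
Speed = √(50.42² + 77.05²) = 92.1 m/s; angle = arctan(77.05/50.42) = 56.8° below horizontal.

92.1 m/s at 56.8° below the horizontal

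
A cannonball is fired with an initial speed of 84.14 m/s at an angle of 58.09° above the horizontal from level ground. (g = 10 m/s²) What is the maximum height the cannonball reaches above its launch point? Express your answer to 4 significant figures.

255.1 m

Vertical component of launch velocity: v_y = 84.14 sin 58.09° = 71.425 m/s.
At the highest point the vertical velocity is zero, so v_y² = 2 g h_max.
h_max = (71.425)² / (2 × 10) = 5101.5 / 20.00 = 255.1 m.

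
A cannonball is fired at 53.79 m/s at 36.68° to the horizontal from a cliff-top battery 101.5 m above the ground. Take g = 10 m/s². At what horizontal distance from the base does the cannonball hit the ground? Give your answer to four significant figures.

377.3 m

Components: v_x = 53.79 cos 36.68° = 43.139 m/s, v_y = 53.79 sin 36.68° = 32.131 m/s.
Vertical: 0 = 101.5 + 32.131 t − ½(10) t² ⇒ 5.000 t² − 32.131 t − 101.5 = 0.
t = [32.131 + √(1032.4 + 2030.0)] / 10.00 = 8.7470 s.
Horizontal: R = v_x · t = 43.139 × 8.7470 = 377.3 m.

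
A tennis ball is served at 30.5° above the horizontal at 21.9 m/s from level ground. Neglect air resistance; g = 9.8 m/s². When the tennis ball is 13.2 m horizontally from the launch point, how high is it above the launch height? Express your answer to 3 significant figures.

5.38 m

v_x = 21.9 cos 30.5° = 18.87 m/s, v_y0 = 21.9 sin 30.5° = 11.12 m/s.
Time to reach x = 13.2 m: t = x / v_x = 13.2 / 18.87 = 0.6995 s.
y = v_y0 t − ½ g t² = 11.12×0.6995 − 4.900×0.6995² = 5.38 m.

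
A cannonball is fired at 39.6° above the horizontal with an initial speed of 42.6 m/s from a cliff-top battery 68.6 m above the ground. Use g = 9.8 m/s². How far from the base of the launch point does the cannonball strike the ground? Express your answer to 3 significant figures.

Components: v_x = 42.6 cos 39.6° = 32.82 m/s, v_y = 42.6 sin 39.6° = 27.15 m/s.
Vertical: 0 = 68.6 + 27.15 t − ½(9.8) t² ⇒ 4.900 t² − 27.15 t − 68.6 = 0.
t = [27.15 + √(737.1 + 1345)] / 9.800 = 7.427 s.
Horizontal: R = v_x · t = 32.82 × 7.427 = 244 m.

244 m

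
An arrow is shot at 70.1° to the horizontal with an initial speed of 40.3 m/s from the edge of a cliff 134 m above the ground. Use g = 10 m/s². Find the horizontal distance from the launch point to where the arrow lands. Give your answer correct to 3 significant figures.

140 m

Components: v_x = 40.3 cos 70.1° = 13.72 m/s, v_y = 40.3 sin 70.1° = 37.89 m/s.
Vertical: 0 = 134 + 37.89 t − ½(10) t² ⇒ 5.000 t² − 37.89 t − 134 = 0.
t = [37.89 + √(1436 + 2680)] / 10.00 = 10.20 s.
Horizontal: R = v_x · t = 13.72 × 10.20 = 140 m.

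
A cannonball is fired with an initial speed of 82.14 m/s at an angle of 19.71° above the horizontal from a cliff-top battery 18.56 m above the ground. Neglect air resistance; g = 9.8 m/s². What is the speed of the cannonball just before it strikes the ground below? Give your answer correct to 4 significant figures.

v_x = 82.14 cos 19.71° = 77.328 m/s is unchanged throughout.
For the vertical component, v_y² = v_y0² + 2 g h = (27.703)² + 2×9.8×18.56 = 1131.2, so |v_y| = 33.633 m/s.
Impact speed = √(v_x² + v_y²) = √(5979.6 + 1131.2) = 84.33 m/s.

84.33 m/s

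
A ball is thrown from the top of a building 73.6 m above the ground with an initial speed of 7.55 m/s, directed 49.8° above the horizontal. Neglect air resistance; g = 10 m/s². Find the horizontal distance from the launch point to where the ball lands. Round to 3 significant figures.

Components: v_x = 7.55 cos 49.8° = 4.873 m/s, v_y = 7.55 sin 49.8° = 5.767 m/s.
Vertical: 0 = 73.6 + 5.767 t − ½(10) t² ⇒ 5.000 t² − 5.767 t − 73.6 = 0.
t = [5.767 + √(33.26 + 1472)] / 10.00 = 4.456 s.
Horizontal: R = v_x · t = 4.873 × 4.456 = 21.7 m.

21.7 m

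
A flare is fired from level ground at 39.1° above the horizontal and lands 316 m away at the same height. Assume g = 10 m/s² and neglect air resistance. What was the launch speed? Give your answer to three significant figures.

On level ground, R = v₀² sin(2θ) / g, so v₀ = √(R g / sin 2θ).
sin(2 × 39.1°) = 0.9789.
v₀ = √(316 × 10 / 0.9789) = √3228 = 56.8 m/s.

56.8 m/s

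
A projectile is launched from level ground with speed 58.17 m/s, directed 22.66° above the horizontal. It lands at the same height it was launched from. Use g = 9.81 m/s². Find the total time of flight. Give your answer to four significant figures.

4.569 s

Vertical component: v_y = 58.17 sin 22.66° = 22.411 m/s.
For a projectile landing at launch height, time of flight is t = 2 v_y / g = 2 × 22.411 / 9.81 = 4.569 s.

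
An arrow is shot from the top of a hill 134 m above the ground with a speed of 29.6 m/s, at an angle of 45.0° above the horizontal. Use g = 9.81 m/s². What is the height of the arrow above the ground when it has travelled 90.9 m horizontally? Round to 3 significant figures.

132 m

v_x = 29.6 cos 45.0° = 20.93 m/s, v_y0 = 29.6 sin 45.0° = 20.93 m/s.
Time to reach x = 90.9 m: t = x / v_x = 90.9 / 20.93 = 4.343 s.
y = 134 + v_y0 t − ½ g t² = 134 + 20.93×4.343 − 4.905×4.343² = 132 m.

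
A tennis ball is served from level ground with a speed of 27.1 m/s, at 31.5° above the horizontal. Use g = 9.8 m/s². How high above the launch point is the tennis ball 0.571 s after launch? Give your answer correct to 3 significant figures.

v_y0 = 27.1 sin 31.5° = 14.16 m/s.
y(t) = v_y0 t − ½ g t² = 14.16×0.571 − 4.900×0.571² = 6.49 m.

6.49 m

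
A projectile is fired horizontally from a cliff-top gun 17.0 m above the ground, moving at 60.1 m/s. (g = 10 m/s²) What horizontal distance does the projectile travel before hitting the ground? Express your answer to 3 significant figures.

111 m

Initial vertical velocity is zero, so the fall time comes from h = ½ g t²: t = √(2 × 17.0 / 10) = 1.844 s.
Horizontal motion is uniform at 60.1 m/s, so x = 60.1 × 1.844 = 111 m.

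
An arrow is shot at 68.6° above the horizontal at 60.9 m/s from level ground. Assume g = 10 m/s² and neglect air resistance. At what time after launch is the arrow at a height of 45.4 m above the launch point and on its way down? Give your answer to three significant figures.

10.5 s

v_y0 = 60.9 sin 68.6° = 56.70 m/s.
Set y = v_y0 t − ½ g t² = 45.4: 5.000 t² − 56.70 t + 45.4 = 0.
t = [56.70 ± √(3215 − 908.0)] / 10 = (56.70 ± 48.03) / 10, giving t = 0.867 s or t = 10.5 s.
On the way down corresponds to the larger root: t = 10.5 s.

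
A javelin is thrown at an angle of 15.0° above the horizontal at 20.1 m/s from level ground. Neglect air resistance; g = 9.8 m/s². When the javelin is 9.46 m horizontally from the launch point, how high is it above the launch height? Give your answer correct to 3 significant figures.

v_x = 20.1 cos 15.0° = 19.42 m/s, v_y0 = 20.1 sin 15.0° = 5.202 m/s.
Time to reach x = 9.46 m: t = x / v_x = 9.46 / 19.42 = 0.4871 s.
y = v_y0 t − ½ g t² = 5.202×0.4871 − 4.900×0.4871² = 1.37 m.

1.37 m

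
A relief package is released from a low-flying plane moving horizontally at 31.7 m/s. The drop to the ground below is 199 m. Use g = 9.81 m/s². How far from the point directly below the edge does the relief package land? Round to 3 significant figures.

202 m

Initial vertical velocity is zero, so the fall time comes from h = ½ g t²: t = √(2 × 199 / 9.81) = 6.370 s.
Horizontal motion is uniform at 31.7 m/s, so x = 31.7 × 6.370 = 202 m.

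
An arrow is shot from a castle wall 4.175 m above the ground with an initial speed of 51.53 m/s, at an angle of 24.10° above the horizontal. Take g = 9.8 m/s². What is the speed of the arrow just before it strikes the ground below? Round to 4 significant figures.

52.32 m/s

v_x = 51.53 cos 24.10° = 47.038 m/s is unchanged throughout.
For the vertical component, v_y² = v_y0² + 2 g h = (21.041)² + 2×9.8×4.175 = 524.55, so |v_y| = 22.903 m/s.
Impact speed = √(v_x² + v_y²) = √(2212.6 + 524.55) = 52.32 m/s.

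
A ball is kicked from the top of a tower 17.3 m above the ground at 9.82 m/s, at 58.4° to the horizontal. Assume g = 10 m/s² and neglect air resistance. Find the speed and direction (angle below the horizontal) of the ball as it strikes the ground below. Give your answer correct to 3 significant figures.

21.0 m/s at 75.8° below the horizontal

v_x = 9.82 cos 58.4° = 5.146 m/s (constant).
|v_y| at impact = √((8.364)² + 2×10×17.3) = 20.40 m/s.
Speed = √(5.146² + 20.40²) = 21.0 m/s; angle = arctan(20.40/5.146) = 75.8° below horizontal.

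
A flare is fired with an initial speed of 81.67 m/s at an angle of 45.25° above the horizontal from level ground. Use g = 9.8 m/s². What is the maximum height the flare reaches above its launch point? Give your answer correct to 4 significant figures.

Vertical component of launch velocity: v_y = 81.67 sin 45.25° = 58.001 m/s.
At the highest point the vertical velocity is zero, so v_y² = 2 g h_max.
h_max = (58.001)² / (2 × 9.8) = 3364.1 / 19.60 = 171.6 m.

171.6 m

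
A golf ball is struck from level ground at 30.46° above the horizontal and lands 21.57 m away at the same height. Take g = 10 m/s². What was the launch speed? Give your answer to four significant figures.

15.71 m/s

On level ground, R = v₀² sin(2θ) / g, so v₀ = √(R g / sin 2θ).
sin(2 × 30.46°) = 0.8739.
v₀ = √(21.57 × 10 / 0.8739) = √246.82 = 15.71 m/s.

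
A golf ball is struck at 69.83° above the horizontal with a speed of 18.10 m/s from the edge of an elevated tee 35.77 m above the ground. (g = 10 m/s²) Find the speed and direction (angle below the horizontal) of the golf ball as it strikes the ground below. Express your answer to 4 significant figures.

32.30 m/s at 78.86° below the horizontal

v_x = 18.10 cos 69.83° = 6.2410 m/s (constant).
|v_y| at impact = √((16.990)² + 2×10×35.77) = 31.687 m/s.
Speed = √(6.2410² + 31.687²) = 32.30 m/s; angle = arctan(31.687/6.2410) = 78.86° below horizontal.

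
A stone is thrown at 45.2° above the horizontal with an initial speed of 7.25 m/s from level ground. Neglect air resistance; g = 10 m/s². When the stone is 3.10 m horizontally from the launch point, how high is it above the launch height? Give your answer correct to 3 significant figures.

1.28 m

v_x = 7.25 cos 45.2° = 5.109 m/s, v_y0 = 7.25 sin 45.2° = 5.144 m/s.
Time to reach x = 3.10 m: t = x / v_x = 3.10 / 5.109 = 0.6068 s.
y = v_y0 t − ½ g t² = 5.144×0.6068 − 5.000×0.6068² = 1.28 m.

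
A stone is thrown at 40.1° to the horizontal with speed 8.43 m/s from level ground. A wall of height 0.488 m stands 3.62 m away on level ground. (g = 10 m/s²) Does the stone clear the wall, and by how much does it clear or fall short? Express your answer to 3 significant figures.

v_x = 8.43 cos 40.1° = 6.448 m/s; v_y0 = 8.43 sin 40.1° = 5.430 m/s.
Time to reach the wall: t = 3.62 / 6.448 = 0.5614 s.
Height at that point: y = 5.430×0.5614 − 5.000×0.5614² = 1.473 m.
That is 1.473 − 0.488 = 0.985 m above the top of the wall, so the stone clears it.

Yes — it clears the wall by 0.985 m.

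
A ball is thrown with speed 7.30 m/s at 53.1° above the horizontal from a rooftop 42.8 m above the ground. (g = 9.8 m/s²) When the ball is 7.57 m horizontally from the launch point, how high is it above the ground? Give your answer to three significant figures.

38.3 m

v_x = 7.30 cos 53.1° = 4.383 m/s, v_y0 = 7.30 sin 53.1° = 5.838 m/s.
Time to reach x = 7.57 m: t = x / v_x = 7.57 / 4.383 = 1.727 s.
y = 42.8 + v_y0 t − ½ g t² = 42.8 + 5.838×1.727 − 4.900×1.727² = 38.3 m.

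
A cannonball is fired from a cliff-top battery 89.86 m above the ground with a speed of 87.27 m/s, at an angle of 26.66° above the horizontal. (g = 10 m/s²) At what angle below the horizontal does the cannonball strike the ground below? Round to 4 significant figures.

v_x = 87.27 cos 26.66° = 77.992 m/s.
At impact |v_y| = √(v_y0² + 2 g h) = √(39.158² + 2×10×89.86) = 57.711 m/s.
Angle below horizontal = arctan(|v_y| / v_x) = arctan(57.711 / 77.992) = 36.50°.

36.50°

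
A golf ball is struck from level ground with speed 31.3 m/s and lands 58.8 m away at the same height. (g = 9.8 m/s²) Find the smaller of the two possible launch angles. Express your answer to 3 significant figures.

18.0°

Level-ground range: R = v₀² sin(2θ)/g ⇒ sin 2θ = R g / v₀² = 58.8×9.8/31.3² = 0.5882.
2θ = arcsin(0.5882) = 36.03° or 180° − 36.03° = 143.97°.
So θ = 18.0° or θ = 72.0°.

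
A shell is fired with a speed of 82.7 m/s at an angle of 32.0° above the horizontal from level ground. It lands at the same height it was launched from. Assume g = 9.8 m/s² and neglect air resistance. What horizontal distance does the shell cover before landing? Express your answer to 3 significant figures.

627 m

For level ground, R = v₀² sin(2θ) / g.
sin(2 × 32.0°) = sin 64.00° = 0.8988.
R = (82.7)² × 0.8988 / 9.8 = 627 m.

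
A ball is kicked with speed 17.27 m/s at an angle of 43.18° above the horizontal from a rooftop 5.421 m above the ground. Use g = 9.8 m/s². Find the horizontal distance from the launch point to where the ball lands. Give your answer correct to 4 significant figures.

Components: v_x = 17.27 cos 43.18° = 12.593 m/s, v_y = 17.27 sin 43.18° = 11.818 m/s.
Vertical: 0 = 5.421 + 11.818 t − ½(9.8) t² ⇒ 4.900 t² − 11.818 t − 5.421 = 0.
t = [11.818 + √(139.67 + 106.25)] / 9.800 = 2.8061 s.
Horizontal: R = v_x · t = 12.593 × 2.8061 = 35.34 m.

35.34 m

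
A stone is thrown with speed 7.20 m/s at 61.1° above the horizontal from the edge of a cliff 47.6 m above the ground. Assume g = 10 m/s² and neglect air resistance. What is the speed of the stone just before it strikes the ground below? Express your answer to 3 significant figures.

v_x = 7.20 cos 61.1° = 3.480 m/s is unchanged throughout.
For the vertical component, v_y² = v_y0² + 2 g h = (6.303)² + 2×10×47.6 = 991.7, so |v_y| = 31.49 m/s.
Impact speed = √(v_x² + v_y²) = √(12.11 + 991.7) = 31.7 m/s.

31.7 m/s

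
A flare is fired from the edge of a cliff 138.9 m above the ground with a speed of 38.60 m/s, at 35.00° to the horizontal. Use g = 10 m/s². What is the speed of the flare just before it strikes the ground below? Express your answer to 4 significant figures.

v_x = 38.60 cos 35.00° = 31.619 m/s is unchanged throughout.
For the vertical component, v_y² = v_y0² + 2 g h = (22.140)² + 2×10×138.9 = 3268.2, so |v_y| = 57.168 m/s.
Impact speed = √(v_x² + v_y²) = √(999.76 + 3268.2) = 65.33 m/s.

65.33 m/s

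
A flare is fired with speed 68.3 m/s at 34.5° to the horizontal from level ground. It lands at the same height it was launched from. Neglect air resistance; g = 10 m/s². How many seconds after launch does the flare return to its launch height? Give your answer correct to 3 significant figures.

Vertical component: v_y = 68.3 sin 34.5° = 38.69 m/s.
For a projectile landing at launch height, time of flight is t = 2 v_y / g = 2 × 38.69 / 10 = 7.74 s.

7.74 s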